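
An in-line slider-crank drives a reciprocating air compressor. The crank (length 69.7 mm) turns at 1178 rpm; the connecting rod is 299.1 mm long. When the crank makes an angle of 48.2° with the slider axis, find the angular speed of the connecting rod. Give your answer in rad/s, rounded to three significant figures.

ω = 123.4 rad/s (converted from 1178 rpm).
The rod makes angle φ with the slider axis where L sinφ = r sinθ; differentiating, L cosφ·φ̇ = r ω cosθ.
L cosφ = √(L² − r² sin²θ) = 0.29455 m.
|ω_rod| = r ω |cosθ| / √(L² − r² sin²θ) = 0.0697·123.4·0.66653/0.29455 = 19.457 rad/s.

19.5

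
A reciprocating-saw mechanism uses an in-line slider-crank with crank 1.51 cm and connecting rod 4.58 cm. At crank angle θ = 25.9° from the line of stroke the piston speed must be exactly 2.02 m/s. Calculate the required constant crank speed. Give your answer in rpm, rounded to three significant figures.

2250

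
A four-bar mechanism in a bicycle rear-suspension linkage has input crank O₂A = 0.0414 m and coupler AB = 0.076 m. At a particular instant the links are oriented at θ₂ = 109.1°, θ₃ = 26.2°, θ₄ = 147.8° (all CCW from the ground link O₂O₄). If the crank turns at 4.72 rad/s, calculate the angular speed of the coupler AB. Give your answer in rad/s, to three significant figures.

ω₂ = 4.72 rad/s
Differentiating the loop-closure r₂e^{iθ₂}+r₃e^{iθ₃}=r₁+r₄e^{iθ₄} gives r₂ω₂e^{iθ₂}+r₃ω₃e^{iθ₃}=r₄ω₄e^{iθ₄}.
Eliminating the other unknown: ω₃ = r₂ω₂ sin(θ₄−θ₂) / [r₃ sin(θ₃−θ₄)].
Numerator sine = +0.62524; denominator sine = -0.85173.
Result = 0.0414·4.72·(+0.62524) / (0.076·(-0.85173)) = -1.8875 rad/s; magnitude 1.8875 rad/s.

1.89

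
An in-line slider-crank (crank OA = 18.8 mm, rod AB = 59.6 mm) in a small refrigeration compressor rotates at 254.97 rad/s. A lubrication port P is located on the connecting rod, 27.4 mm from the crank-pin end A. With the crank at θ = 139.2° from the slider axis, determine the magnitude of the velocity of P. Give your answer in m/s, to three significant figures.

ω = 255 rad/s.  Crank-pin speed |V_A| = rω = 4.7934 m/s, perpendicular to OA.
Rod angle: sinφ = −(r/L) sinθ ⇒ φ = -11.895°; ω_rod = −rω cosθ/√(L²−r²sin²θ) = +62.219 rad/s.
V_P = V_A + ω_rod × AP, with AP = 0.0274 m along the rod.
Components: V_Px = −rω sinθ − a·ω_rod·sinφ = -2.7808 m/s;  V_Py = rω cosθ + a·ω_rod·cosφ = -1.9604 m/s.
|V_P| = √(V_Px² + V_Py²) = 3.4023 m/s.

3.40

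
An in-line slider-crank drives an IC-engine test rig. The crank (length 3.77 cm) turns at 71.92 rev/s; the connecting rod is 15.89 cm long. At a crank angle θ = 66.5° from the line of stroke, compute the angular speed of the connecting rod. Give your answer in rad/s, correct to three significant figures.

ω = 451.9 rad/s (converted from 71.92 rev/s).
The rod makes angle φ with the slider axis where L sinφ = r sinθ; differentiating, L cosφ·φ̇ = r ω cosθ.
L cosφ = √(L² − r² sin²θ) = 0.15509 m.
|ω_rod| = r ω |cosθ| / √(L² − r² sin²θ) = 0.0377·451.9·0.39875/0.15509 = 43.8 rad/s.

43.8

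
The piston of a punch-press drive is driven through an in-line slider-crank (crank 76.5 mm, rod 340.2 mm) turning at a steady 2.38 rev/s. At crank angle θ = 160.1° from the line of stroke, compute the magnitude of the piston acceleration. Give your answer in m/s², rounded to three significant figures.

13.1

ω = 2π·2.38 = 14.95 rad/s
x(θ) = r cosθ + √(L² − r² sin²θ); with ω constant, a = ω²·d²x/dθ².
d²x/dθ² = −r cosθ − r²(cos2θ)/√u − r⁴ sin²2θ/(4u^{3/2}),  u = L² − r² sin²θ = 0.115058 m².
Substituting r = 0.0765 m, L = 0.3402 m, θ = 160.1°: d²x/dθ² = +0.058587 m.
a = ω²·d²x/dθ² = (14.95)²·(+0.058587) = +13.101 m/s²;  |a| = 13.101 m/s².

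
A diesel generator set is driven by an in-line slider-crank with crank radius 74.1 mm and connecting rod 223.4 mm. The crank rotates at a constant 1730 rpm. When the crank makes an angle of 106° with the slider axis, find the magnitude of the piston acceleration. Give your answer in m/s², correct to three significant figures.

1380

ω = 2π·1730/60 = 181.2 rad/s
x(θ) = r cosθ + √(L² − r² sin²θ); with ω constant, a = ω²·d²x/dθ².
d²x/dθ² = −r cosθ − r²(cos2θ)/√u − r⁴ sin²2θ/(4u^{3/2}),  u = L² − r² sin²θ = 0.0448339 m².
Substituting r = 0.0741 m, L = 0.2234 m, θ = 106°: d²x/dθ² = +0.042193 m.
a = ω²·d²x/dθ² = (181.2)²·(+0.042193) = +1384.8 m/s²;  |a| = 1384.8 m/s².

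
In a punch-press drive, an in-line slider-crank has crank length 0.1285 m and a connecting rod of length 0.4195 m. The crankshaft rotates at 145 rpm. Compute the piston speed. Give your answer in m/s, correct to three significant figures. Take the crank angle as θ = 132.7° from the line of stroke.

1.13

ω = 2π·145/60 = 15.18 rad/s
For an in-line slider-crank, x = r cosθ + √(L² − r² sin²θ), so v = −rω sinθ·[1 + r cosθ/√(L² − r² sin²θ)].
With r = 0.1285 m, L = 0.4195 m, θ = 132.7°: √(L² − r² sin²θ) = 0.40873 m.
v = −0.1285·15.18·0.73491·[1 + 0.1285·-0.67816/0.40873] = -1.1282 m/s.
|v| = 1.1282 m/s.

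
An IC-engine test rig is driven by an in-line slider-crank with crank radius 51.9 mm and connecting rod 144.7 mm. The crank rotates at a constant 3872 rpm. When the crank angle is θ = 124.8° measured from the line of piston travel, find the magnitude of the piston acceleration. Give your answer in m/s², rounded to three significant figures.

5890

ω = 2π·3872/60 = 405.5 rad/s
x(θ) = r cosθ + √(L² − r² sin²θ); with ω constant, a = ω²·d²x/dθ².
d²x/dθ² = −r cosθ − r²(cos2θ)/√u − r⁴ sin²2θ/(4u^{3/2}),  u = L² − r² sin²θ = 0.0191218 m².
Substituting r = 0.0519 m, L = 0.1447 m, θ = 124.8°: d²x/dθ² = +0.035807 m.
a = ω²·d²x/dθ² = (405.5)²·(+0.035807) = +5887.1 m/s²;  |a| = 5887.1 m/s².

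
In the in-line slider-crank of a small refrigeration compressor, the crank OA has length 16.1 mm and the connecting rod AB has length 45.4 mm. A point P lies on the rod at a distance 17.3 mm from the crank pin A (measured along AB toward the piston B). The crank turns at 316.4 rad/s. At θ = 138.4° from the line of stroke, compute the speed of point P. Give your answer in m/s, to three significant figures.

3.84

ω = 316.4 rad/s.  Crank-pin speed |V_A| = rω = 5.094 m/s, perpendicular to OA.
Rod angle: sinφ = −(r/L) sinθ ⇒ φ = -13.618°; ω_rod = −rω cosθ/√(L²−r²sin²θ) = +86.333 rad/s.
V_P = V_A + ω_rod × AP, with AP = 0.0173 m along the rod.
Components: V_Px = −rω sinθ − a·ω_rod·sinφ = -3.0304 m/s;  V_Py = rω cosθ + a·ω_rod·cosφ = -2.3577 m/s.
|V_P| = √(V_Px² + V_Py²) = 3.8396 m/s.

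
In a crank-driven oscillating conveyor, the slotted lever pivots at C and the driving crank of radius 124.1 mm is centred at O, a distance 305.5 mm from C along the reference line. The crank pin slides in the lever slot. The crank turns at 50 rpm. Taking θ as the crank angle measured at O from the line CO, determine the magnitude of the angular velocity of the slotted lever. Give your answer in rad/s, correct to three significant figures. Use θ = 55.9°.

1.27

ω = 5.236 rad/s (from 50 rpm).
Crank pin A relative to C: A = (d + r cosθ, r sinθ); lever angle φ = atan2(r sinθ, d + r cosθ).
Differentiating tanφ: φ̇ = rω(d cosθ + r)/(d² + r² + 2dr cosθ).
d² + r² + 2dr cosθ = |CA|² = 0.151242 m²;  d cosθ + r = +0.29538 m.
|ω_lever| = |0.1241·5.236·+0.29538| / 0.151242 = 1.269 rad/s.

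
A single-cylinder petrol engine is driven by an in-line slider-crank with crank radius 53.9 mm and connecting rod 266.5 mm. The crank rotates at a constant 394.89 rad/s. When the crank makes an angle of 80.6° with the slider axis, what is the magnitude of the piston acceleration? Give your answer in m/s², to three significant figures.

268

ω = 394.9 rad/s
x(θ) = r cosθ + √(L² − r² sin²θ); with ω constant, a = ω²·d²x/dθ².
d²x/dθ² = −r cosθ − r²(cos2θ)/√u − r⁴ sin²2θ/(4u^{3/2}),  u = L² − r² sin²θ = 0.0681945 m².
Substituting r = 0.0539 m, L = 0.2665 m, θ = 80.6°: d²x/dθ² = +0.001716 m.
a = ω²·d²x/dθ² = (394.9)²·(+0.001716) = +267.58 m/s²;  |a| = 267.58 m/s².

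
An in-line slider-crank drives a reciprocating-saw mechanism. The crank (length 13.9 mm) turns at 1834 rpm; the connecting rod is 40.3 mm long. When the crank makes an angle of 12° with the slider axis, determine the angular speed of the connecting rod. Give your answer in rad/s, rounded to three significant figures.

ω = 192.1 rad/s (converted from 1834 rpm).
The rod makes angle φ with the slider axis where L sinφ = r sinθ; differentiating, L cosφ·φ̇ = r ω cosθ.
L cosφ = √(L² − r² sin²θ) = 0.040196 m.
|ω_rod| = r ω |cosθ| / √(L² − r² sin²θ) = 0.0139·192.1·0.97815/0.040196 = 64.962 rad/s.

65.0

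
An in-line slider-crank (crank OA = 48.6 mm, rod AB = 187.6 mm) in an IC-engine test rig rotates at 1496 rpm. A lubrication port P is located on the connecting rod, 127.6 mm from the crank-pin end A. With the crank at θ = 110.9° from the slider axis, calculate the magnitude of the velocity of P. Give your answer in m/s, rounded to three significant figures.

ω = 156.7 rad/s.  Crank-pin speed |V_A| = rω = 7.6137 m/s, perpendicular to OA.
Rod angle: sinφ = −(r/L) sinθ ⇒ φ = -14.006°; ω_rod = −rω cosθ/√(L²−r²sin²θ) = +14.922 rad/s.
V_P = V_A + ω_rod × AP, with AP = 0.1276 m along the rod.
Components: V_Px = −rω sinθ − a·ω_rod·sinφ = -6.652 m/s;  V_Py = rω cosθ + a·ω_rod·cosφ = -0.86869 m/s.
|V_P| = √(V_Px² + V_Py²) = 6.7084 m/s.

6.71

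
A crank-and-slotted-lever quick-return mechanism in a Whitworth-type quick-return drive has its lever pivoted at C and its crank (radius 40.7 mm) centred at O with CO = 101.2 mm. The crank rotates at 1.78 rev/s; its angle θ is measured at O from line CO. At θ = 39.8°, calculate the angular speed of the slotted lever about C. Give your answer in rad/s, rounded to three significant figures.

ω = 11.18 rad/s (from 1.78 rev/s).
Crank pin A relative to C: A = (d + r cosθ, r sinθ); lever angle φ = atan2(r sinθ, d + r cosθ).
Differentiating tanφ: φ̇ = rω(d cosθ + r)/(d² + r² + 2dr cosθ).
d² + r² + 2dr cosθ = |CA|² = 0.0182268 m²;  d cosθ + r = +0.11845 m.
|ω_lever| = |0.0407·11.18·+0.11845| / 0.0182268 = 2.9581 rad/s.

2.96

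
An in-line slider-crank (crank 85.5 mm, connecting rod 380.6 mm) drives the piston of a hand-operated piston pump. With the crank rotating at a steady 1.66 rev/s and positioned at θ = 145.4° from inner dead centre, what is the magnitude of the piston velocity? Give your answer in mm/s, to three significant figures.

ω = 2π·1.66 = 10.43 rad/s
For an in-line slider-crank, x = r cosθ + √(L² − r² sin²θ), so v = −rω sinθ·[1 + r cosθ/√(L² − r² sin²θ)].
With r = 0.0855 m, L = 0.3806 m, θ = 145.4°: √(L² − r² sin²θ) = 0.37749 m.
v = −0.0855·10.43·0.56784·[1 + 0.0855·-0.82314/0.37749] = -0.41198 m/s.
|v| = 0.41198 m/s = 411.98 mm/s.

412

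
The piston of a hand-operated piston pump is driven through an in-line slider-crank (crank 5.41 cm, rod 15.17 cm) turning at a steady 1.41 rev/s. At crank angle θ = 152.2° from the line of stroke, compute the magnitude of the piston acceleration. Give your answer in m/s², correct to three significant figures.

ω = 2π·1.41 = 8.859 rad/s
x(θ) = r cosθ + √(L² − r² sin²θ); with ω constant, a = ω²·d²x/dθ².
d²x/dθ² = −r cosθ − r²(cos2θ)/√u − r⁴ sin²2θ/(4u^{3/2}),  u = L² − r² sin²θ = 0.0223763 m².
Substituting r = 0.0541 m, L = 0.1517 m, θ = 152.2°: d²x/dθ² = +0.036366 m.
a = ω²·d²x/dθ² = (8.859)²·(+0.036366) = +2.8543 m/s²;  |a| = 2.8543 m/s².

2.85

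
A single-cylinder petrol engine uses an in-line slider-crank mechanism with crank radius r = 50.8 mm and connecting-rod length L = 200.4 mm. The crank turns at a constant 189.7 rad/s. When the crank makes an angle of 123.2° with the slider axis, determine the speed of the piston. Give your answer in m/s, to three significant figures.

6.92

ω = 189.7 rad/s
For an in-line slider-crank, x = r cosθ + √(L² − r² sin²θ), so v = −rω sinθ·[1 + r cosθ/√(L² − r² sin²θ)].
With r = 0.0508 m, L = 0.2004 m, θ = 123.2°: √(L² − r² sin²θ) = 0.19584 m.
v = −0.0508·189.7·0.83676·[1 + 0.0508·-0.54756/0.19584] = -6.9184 m/s.
|v| = 6.9184 m/s.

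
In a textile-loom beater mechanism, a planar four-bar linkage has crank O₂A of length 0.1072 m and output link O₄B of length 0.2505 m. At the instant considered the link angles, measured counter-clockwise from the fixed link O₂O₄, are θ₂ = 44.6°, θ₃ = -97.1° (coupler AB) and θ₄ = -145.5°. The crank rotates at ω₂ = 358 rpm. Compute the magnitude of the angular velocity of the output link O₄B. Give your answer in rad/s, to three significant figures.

ω₂ = 37.49 rad/s (from 358 rpm).
Differentiating the loop-closure r₂e^{iθ₂}+r₃e^{iθ₃}=r₁+r₄e^{iθ₄} gives r₂ω₂e^{iθ₂}+r₃ω₃e^{iθ₃}=r₄ω₄e^{iθ₄}.
Eliminating the other unknown: ω₄ = r₂ω₂ sin(θ₂−θ₃) / [r₄ sin(θ₄−θ₃)].
Numerator sine = +0.61978; denominator sine = -0.74780.
Result = 0.1072·37.49·(+0.61978) / (0.2505·(-0.74780)) = -13.297 rad/s; magnitude 13.297 rad/s.

13.3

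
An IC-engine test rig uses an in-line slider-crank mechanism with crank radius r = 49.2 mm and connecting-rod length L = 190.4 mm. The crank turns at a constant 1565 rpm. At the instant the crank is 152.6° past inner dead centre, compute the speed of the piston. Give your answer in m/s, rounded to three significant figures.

ω = 2π·1565/60 = 163.9 rad/s
For an in-line slider-crank, x = r cosθ + √(L² − r² sin²θ), so v = −rω sinθ·[1 + r cosθ/√(L² − r² sin²θ)].
With r = 0.0492 m, L = 0.1904 m, θ = 152.6°: √(L² − r² sin²θ) = 0.18905 m.
v = −0.0492·163.9·0.46020·[1 + 0.0492·-0.88782/0.18905] = -2.8533 m/s.
|v| = 2.8533 m/s.

2.85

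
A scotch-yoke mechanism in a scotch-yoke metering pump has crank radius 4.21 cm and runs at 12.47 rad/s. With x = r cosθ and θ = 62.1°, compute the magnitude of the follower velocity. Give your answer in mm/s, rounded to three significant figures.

ω = 12.47 rad/s
x = r cosθ ⇒ ẋ = −rω sinθ.
|v| = rω|sinθ| = 0.0421·12.47·|sin 62.1°| = 0.46397 m/s = 463.97 mm/s.

464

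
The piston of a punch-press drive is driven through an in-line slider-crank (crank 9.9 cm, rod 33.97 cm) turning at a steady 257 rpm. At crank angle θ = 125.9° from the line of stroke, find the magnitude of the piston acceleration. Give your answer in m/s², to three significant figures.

48.3

ω = 2π·257/60 = 26.91 rad/s
x(θ) = r cosθ + √(L² − r² sin²θ); with ω constant, a = ω²·d²x/dθ².
d²x/dθ² = −r cosθ − r²(cos2θ)/√u − r⁴ sin²2θ/(4u^{3/2}),  u = L² − r² sin²θ = 0.108965 m².
Substituting r = 0.099 m, L = 0.3397 m, θ = 125.9°: d²x/dθ² = +0.066722 m.
a = ω²·d²x/dθ² = (26.91)²·(+0.066722) = +48.327 m/s²;  |a| = 48.327 m/s².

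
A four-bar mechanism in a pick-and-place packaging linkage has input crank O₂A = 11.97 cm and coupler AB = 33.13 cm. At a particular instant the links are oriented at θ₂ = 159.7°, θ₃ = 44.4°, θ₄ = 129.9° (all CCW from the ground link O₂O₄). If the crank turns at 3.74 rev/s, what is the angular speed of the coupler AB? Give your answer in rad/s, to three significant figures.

ω₂ = 23.5 rad/s (from 3.74 rev/s).
Differentiating the loop-closure r₂e^{iθ₂}+r₃e^{iθ₃}=r₁+r₄e^{iθ₄} gives r₂ω₂e^{iθ₂}+r₃ω₃e^{iθ₃}=r₄ω₄e^{iθ₄}.
Eliminating the other unknown: ω₃ = r₂ω₂ sin(θ₄−θ₂) / [r₃ sin(θ₃−θ₄)].
Numerator sine = -0.49697; denominator sine = -0.99692.
Result = 0.1197·23.5·(-0.49697) / (0.3313·(-0.99692)) = +4.2325 rad/s; magnitude 4.2325 rad/s.

4.23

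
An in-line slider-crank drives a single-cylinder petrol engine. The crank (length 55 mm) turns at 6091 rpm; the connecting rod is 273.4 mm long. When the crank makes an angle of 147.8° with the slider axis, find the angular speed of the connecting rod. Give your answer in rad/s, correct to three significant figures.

109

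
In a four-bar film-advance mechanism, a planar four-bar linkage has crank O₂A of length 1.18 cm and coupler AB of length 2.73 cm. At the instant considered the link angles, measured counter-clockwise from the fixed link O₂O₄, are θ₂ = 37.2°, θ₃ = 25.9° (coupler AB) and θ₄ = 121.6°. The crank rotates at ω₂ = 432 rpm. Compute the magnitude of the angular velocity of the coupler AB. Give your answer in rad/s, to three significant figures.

19.6

ω₂ = 45.24 rad/s (from 432 rpm).
Differentiating the loop-closure r₂e^{iθ₂}+r₃e^{iθ₃}=r₁+r₄e^{iθ₄} gives r₂ω₂e^{iθ₂}+r₃ω₃e^{iθ₃}=r₄ω₄e^{iθ₄}.
Eliminating the other unknown: ω₃ = r₂ω₂ sin(θ₄−θ₂) / [r₃ sin(θ₃−θ₄)].
Numerator sine = +0.99523; denominator sine = -0.99506.
Result = 0.0118·45.24·(+0.99523) / (0.0273·(-0.99506)) = -19.557 rad/s; magnitude 19.557 rad/s.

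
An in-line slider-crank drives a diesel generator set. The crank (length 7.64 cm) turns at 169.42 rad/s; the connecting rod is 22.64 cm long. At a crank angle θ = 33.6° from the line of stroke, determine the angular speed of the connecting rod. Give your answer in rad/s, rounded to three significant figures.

48.5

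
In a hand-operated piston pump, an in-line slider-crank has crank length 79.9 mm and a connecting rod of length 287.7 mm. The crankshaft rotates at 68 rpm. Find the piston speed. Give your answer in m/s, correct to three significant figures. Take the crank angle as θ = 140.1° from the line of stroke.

0.286

ω = 2π·68/60 = 7.121 rad/s
For an in-line slider-crank, x = r cosθ + √(L² − r² sin²θ), so v = −rω sinθ·[1 + r cosθ/√(L² − r² sin²θ)].
With r = 0.0799 m, L = 0.2877 m, θ = 140.1°: √(L² − r² sin²θ) = 0.2831 m.
v = −0.0799·7.121·0.64145·[1 + 0.0799·-0.76717/0.2831] = -0.28594 m/s.
|v| = 0.28594 m/s.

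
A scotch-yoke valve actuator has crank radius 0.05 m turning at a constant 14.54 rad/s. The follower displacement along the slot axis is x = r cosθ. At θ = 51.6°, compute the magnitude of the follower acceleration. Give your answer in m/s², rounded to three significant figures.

ω = 14.54 rad/s
x = r cosθ ⇒ ẍ = −rω² cosθ (ω constant).
|a| = rω²|cosθ| = 0.05·(14.54)²·|cos 51.6°| = 6.5659 m/s².

6.57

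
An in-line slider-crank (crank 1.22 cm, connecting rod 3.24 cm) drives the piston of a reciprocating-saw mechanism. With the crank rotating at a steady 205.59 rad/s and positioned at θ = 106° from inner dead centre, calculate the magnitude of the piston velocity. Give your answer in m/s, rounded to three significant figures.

2.14

ω = 205.6 rad/s
For an in-line slider-crank, x = r cosθ + √(L² − r² sin²θ), so v = −rω sinθ·[1 + r cosθ/√(L² − r² sin²θ)].
With r = 0.0122 m, L = 0.0324 m, θ = 106°: √(L² − r² sin²θ) = 0.030203 m.
v = −0.0122·205.6·0.96126·[1 + 0.0122·-0.27564/0.030203] = -2.1426 m/s.
|v| = 2.1426 m/s.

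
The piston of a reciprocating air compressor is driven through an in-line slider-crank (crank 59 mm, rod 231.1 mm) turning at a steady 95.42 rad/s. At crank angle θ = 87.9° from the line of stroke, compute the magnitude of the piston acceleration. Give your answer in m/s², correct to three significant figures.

ω = 95.42 rad/s
x(θ) = r cosθ + √(L² − r² sin²θ); with ω constant, a = ω²·d²x/dθ².
d²x/dθ² = −r cosθ − r²(cos2θ)/√u − r⁴ sin²2θ/(4u^{3/2}),  u = L² − r² sin²θ = 0.0499309 m².
Substituting r = 0.059 m, L = 0.2311 m, θ = 87.9°: d²x/dθ² = +0.013373 m.
a = ω²·d²x/dθ² = (95.42)²·(+0.013373) = +121.76 m/s²;  |a| = 121.76 m/s².

122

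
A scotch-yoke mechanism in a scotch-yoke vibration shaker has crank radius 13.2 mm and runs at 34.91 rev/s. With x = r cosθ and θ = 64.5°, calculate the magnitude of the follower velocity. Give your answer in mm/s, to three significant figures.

ω = 219.3 rad/s (from 34.91 rev/s).
x = r cosθ ⇒ ẋ = −rω sinθ.
|v| = rω|sinθ| = 0.0132·219.3·|sin 64.5°| = 2.6133 m/s = 2613.3 mm/s.

2610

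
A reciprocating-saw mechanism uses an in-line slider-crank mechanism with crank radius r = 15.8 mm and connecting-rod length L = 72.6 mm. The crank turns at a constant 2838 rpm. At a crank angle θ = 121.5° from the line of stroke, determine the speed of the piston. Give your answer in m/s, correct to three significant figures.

3.54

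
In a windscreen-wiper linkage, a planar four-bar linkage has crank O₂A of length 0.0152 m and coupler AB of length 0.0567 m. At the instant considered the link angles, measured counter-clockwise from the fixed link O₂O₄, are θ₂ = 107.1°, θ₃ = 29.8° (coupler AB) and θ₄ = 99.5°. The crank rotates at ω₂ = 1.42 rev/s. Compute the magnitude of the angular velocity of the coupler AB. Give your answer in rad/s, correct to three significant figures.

0.337

ω₂ = 8.922 rad/s (from 1.42 rev/s).
Differentiating the loop-closure r₂e^{iθ₂}+r₃e^{iθ₃}=r₁+r₄e^{iθ₄} gives r₂ω₂e^{iθ₂}+r₃ω₃e^{iθ₃}=r₄ω₄e^{iθ₄}.
Eliminating the other unknown: ω₃ = r₂ω₂ sin(θ₄−θ₂) / [r₃ sin(θ₃−θ₄)].
Numerator sine = -0.13226; denominator sine = -0.93789.
Result = 0.0152·8.922·(-0.13226) / (0.0567·(-0.93789)) = +0.33728 rad/s; magnitude 0.33728 rad/s.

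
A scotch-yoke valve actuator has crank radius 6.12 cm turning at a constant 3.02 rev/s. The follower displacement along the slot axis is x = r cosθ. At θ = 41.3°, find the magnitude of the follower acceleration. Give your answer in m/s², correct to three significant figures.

16.6

ω = 18.98 rad/s (from 3.02 rev/s).
x = r cosθ ⇒ ẍ = −rω² cosθ (ω constant).
|a| = rω²|cosθ| = 0.0612·(18.98)²·|cos 41.3°| = 16.555 m/s².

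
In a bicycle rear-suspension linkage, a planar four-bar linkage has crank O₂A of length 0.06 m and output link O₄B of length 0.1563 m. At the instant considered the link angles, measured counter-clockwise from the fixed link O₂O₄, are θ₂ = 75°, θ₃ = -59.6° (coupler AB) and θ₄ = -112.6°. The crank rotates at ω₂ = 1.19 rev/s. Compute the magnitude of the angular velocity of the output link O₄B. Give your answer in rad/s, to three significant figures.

ω₂ = 7.477 rad/s (from 1.19 rev/s).
Differentiating the loop-closure r₂e^{iθ₂}+r₃e^{iθ₃}=r₁+r₄e^{iθ₄} gives r₂ω₂e^{iθ₂}+r₃ω₃e^{iθ₃}=r₄ω₄e^{iθ₄}.
Eliminating the other unknown: ω₄ = r₂ω₂ sin(θ₂−θ₃) / [r₄ sin(θ₄−θ₃)].
Numerator sine = +0.71203; denominator sine = -0.79864.
Result = 0.06·7.477·(+0.71203) / (0.1563·(-0.79864)) = -2.559 rad/s; magnitude 2.559 rad/s.

2.56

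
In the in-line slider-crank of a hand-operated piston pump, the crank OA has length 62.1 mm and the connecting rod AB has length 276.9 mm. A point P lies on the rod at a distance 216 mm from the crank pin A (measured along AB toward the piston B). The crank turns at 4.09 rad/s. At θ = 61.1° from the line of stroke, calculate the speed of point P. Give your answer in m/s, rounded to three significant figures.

0.243

ω = 4.09 rad/s.  Crank-pin speed |V_A| = rω = 0.25399 m/s, perpendicular to OA.
Rod angle: sinφ = −(r/L) sinθ ⇒ φ = -11.323°; ω_rod = −rω cosθ/√(L²−r²sin²θ) = -0.45209 rad/s.
V_P = V_A + ω_rod × AP, with AP = 0.216 m along the rod.
Components: V_Px = −rω sinθ − a·ω_rod·sinφ = -0.24153 m/s;  V_Py = rω cosθ + a·ω_rod·cosφ = +0.026997 m/s.
|V_P| = √(V_Px² + V_Py²) = 0.24304 m/s.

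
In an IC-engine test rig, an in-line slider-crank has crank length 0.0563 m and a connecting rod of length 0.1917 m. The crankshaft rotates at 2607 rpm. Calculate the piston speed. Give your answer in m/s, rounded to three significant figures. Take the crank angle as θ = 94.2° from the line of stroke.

15.0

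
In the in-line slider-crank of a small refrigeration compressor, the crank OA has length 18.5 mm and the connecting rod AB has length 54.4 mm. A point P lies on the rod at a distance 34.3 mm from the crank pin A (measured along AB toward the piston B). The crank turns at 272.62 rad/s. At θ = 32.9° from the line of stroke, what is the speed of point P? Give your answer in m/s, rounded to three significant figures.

3.60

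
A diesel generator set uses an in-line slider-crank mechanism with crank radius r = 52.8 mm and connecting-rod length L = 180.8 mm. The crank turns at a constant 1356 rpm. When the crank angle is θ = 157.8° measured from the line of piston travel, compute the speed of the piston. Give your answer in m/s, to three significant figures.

2.06

ω = 2π·1356/60 = 142 rad/s
For an in-line slider-crank, x = r cosθ + √(L² − r² sin²θ), so v = −rω sinθ·[1 + r cosθ/√(L² − r² sin²θ)].
With r = 0.0528 m, L = 0.1808 m, θ = 157.8°: √(L² − r² sin²θ) = 0.1797 m.
v = −0.0528·142·0.37784·[1 + 0.0528·-0.92587/0.1797] = -2.0622 m/s.
|v| = 2.0622 m/s.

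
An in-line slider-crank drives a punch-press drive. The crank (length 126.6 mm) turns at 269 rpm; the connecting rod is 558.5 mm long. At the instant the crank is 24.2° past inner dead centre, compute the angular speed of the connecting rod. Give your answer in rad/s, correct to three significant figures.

5.85

ω = 28.17 rad/s (converted from 269 rpm).
The rod makes angle φ with the slider axis where L sinφ = r sinθ; differentiating, L cosφ·φ̇ = r ω cosθ.
L cosφ = √(L² − r² sin²θ) = 0.55608 m.
|ω_rod| = r ω |cosθ| / √(L² − r² sin²θ) = 0.1266·28.17·0.91212/0.55608 = 5.8496 rad/s.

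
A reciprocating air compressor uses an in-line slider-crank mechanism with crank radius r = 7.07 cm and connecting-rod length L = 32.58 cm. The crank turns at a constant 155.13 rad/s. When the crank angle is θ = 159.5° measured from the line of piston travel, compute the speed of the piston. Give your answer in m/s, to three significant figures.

ω = 155.1 rad/s
For an in-line slider-crank, x = r cosθ + √(L² − r² sin²θ), so v = −rω sinθ·[1 + r cosθ/√(L² − r² sin²θ)].
With r = 0.0707 m, L = 0.3258 m, θ = 159.5°: √(L² − r² sin²θ) = 0.32486 m.
v = −0.0707·155.1·0.35021·[1 + 0.0707·-0.93667/0.32486] = -3.058 m/s.
|v| = 3.058 m/s.

3.06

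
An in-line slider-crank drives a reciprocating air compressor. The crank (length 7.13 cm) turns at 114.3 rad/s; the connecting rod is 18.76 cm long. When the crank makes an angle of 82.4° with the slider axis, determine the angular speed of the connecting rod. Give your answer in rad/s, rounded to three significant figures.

ω = 114.3 rad/s
The rod makes angle φ with the slider axis where L sinφ = r sinθ; differentiating, L cosφ·φ̇ = r ω cosθ.
L cosφ = √(L² − r² sin²θ) = 0.17378 m.
|ω_rod| = r ω |cosθ| / √(L² − r² sin²θ) = 0.0713·114.3·0.13226/0.17378 = 6.2023 rad/s.

6.20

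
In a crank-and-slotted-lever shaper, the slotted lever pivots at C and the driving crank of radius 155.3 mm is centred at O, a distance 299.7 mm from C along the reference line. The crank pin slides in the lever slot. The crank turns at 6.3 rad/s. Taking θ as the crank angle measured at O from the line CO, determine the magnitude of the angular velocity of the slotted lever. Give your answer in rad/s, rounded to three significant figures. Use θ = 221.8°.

ω = 6.3 rad/s
Crank pin A relative to C: A = (d + r cosθ, r sinθ); lever angle φ = atan2(r sinθ, d + r cosθ).
Differentiating tanφ: φ̇ = rω(d cosθ + r)/(d² + r² + 2dr cosθ).
d² + r² + 2dr cosθ = |CA|² = 0.0445442 m²;  d cosθ + r = -0.068119 m.
|ω_lever| = |0.1553·6.3·-0.068119| / 0.0445442 = 1.4962 rad/s.

1.50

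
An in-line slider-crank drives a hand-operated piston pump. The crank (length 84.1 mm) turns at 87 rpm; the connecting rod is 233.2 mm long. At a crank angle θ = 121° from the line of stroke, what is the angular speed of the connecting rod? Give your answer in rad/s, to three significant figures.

1.78

ω = 9.111 rad/s (converted from 87 rpm).
The rod makes angle φ with the slider axis where L sinφ = r sinθ; differentiating, L cosφ·φ̇ = r ω cosθ.
L cosφ = √(L² − r² sin²θ) = 0.22178 m.
|ω_rod| = r ω |cosθ| / √(L² − r² sin²θ) = 0.0841·9.111·0.51504/0.22178 = 1.7794 rad/s.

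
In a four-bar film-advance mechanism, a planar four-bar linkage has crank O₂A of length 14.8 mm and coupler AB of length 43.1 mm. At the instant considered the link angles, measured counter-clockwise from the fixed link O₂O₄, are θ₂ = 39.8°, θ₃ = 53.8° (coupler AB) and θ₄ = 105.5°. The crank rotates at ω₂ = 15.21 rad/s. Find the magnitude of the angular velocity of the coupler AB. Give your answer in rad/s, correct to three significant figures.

6.07

ω₂ = 15.21 rad/s
Differentiating the loop-closure r₂e^{iθ₂}+r₃e^{iθ₃}=r₁+r₄e^{iθ₄} gives r₂ω₂e^{iθ₂}+r₃ω₃e^{iθ₃}=r₄ω₄e^{iθ₄}.
Eliminating the other unknown: ω₃ = r₂ω₂ sin(θ₄−θ₂) / [r₃ sin(θ₃−θ₄)].
Numerator sine = +0.91140; denominator sine = -0.78478.
Result = 0.0148·15.21·(+0.91140) / (0.0431·(-0.78478)) = -6.0657 rad/s; magnitude 6.0657 rad/s.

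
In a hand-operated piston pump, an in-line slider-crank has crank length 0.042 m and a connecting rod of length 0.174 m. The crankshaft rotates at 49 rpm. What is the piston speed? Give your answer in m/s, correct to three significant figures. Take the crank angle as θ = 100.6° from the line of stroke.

ω = 2π·49/60 = 5.131 rad/s
For an in-line slider-crank, x = r cosθ + √(L² − r² sin²θ), so v = −rω sinθ·[1 + r cosθ/√(L² − r² sin²θ)].
With r = 0.042 m, L = 0.174 m, θ = 100.6°: √(L² − r² sin²θ) = 0.16903 m.
v = −0.042·5.131·0.98294·[1 + 0.042·-0.18395/0.16903] = -0.20215 m/s.
|v| = 0.20215 m/s.

0.202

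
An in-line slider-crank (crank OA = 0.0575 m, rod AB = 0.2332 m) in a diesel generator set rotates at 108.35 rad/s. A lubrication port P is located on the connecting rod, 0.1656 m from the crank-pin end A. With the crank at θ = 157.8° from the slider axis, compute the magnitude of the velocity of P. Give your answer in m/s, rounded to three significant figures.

2.58

ω = 108.3 rad/s.  Crank-pin speed |V_A| = rω = 6.2301 m/s, perpendicular to OA.
Rod angle: sinφ = −(r/L) sinθ ⇒ φ = -5.346°; ω_rod = −rω cosθ/√(L²−r²sin²θ) = +24.843 rad/s.
V_P = V_A + ω_rod × AP, with AP = 0.1656 m along the rod.
Components: V_Px = −rω sinθ − a·ω_rod·sinφ = -1.9707 m/s;  V_Py = rω cosθ + a·ω_rod·cosφ = -1.6721 m/s.
|V_P| = √(V_Px² + V_Py²) = 2.5845 m/s.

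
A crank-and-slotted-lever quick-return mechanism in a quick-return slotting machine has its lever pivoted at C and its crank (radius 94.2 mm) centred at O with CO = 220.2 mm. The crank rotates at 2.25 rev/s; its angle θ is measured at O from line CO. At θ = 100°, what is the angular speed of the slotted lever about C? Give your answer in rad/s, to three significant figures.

ω = 14.14 rad/s (from 2.25 rev/s).
Crank pin A relative to C: A = (d + r cosθ, r sinθ); lever angle φ = atan2(r sinθ, d + r cosθ).
Differentiating tanφ: φ̇ = rω(d cosθ + r)/(d² + r² + 2dr cosθ).
d² + r² + 2dr cosθ = |CA|² = 0.0501578 m²;  d cosθ + r = +0.055963 m.
|ω_lever| = |0.0942·14.14·+0.055963| / 0.0501578 = 1.4858 rad/s.

1.49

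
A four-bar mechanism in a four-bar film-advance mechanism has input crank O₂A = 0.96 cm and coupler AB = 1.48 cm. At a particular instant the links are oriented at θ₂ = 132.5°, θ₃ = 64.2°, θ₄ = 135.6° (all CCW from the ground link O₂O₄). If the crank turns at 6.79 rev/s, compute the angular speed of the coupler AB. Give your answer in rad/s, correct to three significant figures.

ω₂ = 42.66 rad/s (from 6.79 rev/s).
Differentiating the loop-closure r₂e^{iθ₂}+r₃e^{iθ₃}=r₁+r₄e^{iθ₄} gives r₂ω₂e^{iθ₂}+r₃ω₃e^{iθ₃}=r₄ω₄e^{iθ₄}.
Eliminating the other unknown: ω₃ = r₂ω₂ sin(θ₄−θ₂) / [r₃ sin(θ₃−θ₄)].
Numerator sine = +0.05408; denominator sine = -0.94777.
Result = 0.0096·42.66·(+0.05408) / (0.0148·(-0.94777)) = -1.579 rad/s; magnitude 1.579 rad/s.

1.58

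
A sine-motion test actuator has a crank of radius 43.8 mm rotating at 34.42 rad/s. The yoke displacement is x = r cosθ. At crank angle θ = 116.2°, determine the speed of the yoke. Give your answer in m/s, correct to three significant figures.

1.35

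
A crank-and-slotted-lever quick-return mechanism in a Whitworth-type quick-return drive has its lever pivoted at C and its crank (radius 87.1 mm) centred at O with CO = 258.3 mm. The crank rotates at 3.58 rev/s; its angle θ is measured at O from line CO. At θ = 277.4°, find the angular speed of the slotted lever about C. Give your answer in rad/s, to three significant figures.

ω = 22.49 rad/s (from 3.58 rev/s).
Crank pin A relative to C: A = (d + r cosθ, r sinθ); lever angle φ = atan2(r sinθ, d + r cosθ).
Differentiating tanφ: φ̇ = rω(d cosθ + r)/(d² + r² + 2dr cosθ).
d² + r² + 2dr cosθ = |CA|² = 0.0801006 m²;  d cosθ + r = +0.12037 m.
|ω_lever| = |0.0871·22.49·+0.12037| / 0.0801006 = 2.9441 rad/s.

2.94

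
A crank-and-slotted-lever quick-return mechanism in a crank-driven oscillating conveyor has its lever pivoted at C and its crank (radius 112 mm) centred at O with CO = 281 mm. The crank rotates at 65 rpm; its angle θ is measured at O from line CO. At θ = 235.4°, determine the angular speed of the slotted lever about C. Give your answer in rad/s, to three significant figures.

0.650

ω = 6.807 rad/s (from 65 rpm).
Crank pin A relative to C: A = (d + r cosθ, r sinθ); lever angle φ = atan2(r sinθ, d + r cosθ).
Differentiating tanφ: φ̇ = rω(d cosθ + r)/(d² + r² + 2dr cosθ).
d² + r² + 2dr cosθ = |CA|² = 0.0557626 m²;  d cosθ + r = -0.047564 m.
|ω_lever| = |0.112·6.807·-0.047564| / 0.0557626 = 0.65027 rad/s.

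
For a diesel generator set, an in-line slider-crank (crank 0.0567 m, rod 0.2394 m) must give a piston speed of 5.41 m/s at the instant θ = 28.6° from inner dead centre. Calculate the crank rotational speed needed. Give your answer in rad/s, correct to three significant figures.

165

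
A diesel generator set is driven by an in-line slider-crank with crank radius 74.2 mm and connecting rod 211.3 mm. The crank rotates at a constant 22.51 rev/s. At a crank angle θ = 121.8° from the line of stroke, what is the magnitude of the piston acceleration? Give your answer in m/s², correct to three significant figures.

ω = 2π·22.5 = 141.4 rad/s
x(θ) = r cosθ + √(L² − r² sin²θ); with ω constant, a = ω²·d²x/dθ².
d²x/dθ² = −r cosθ − r²(cos2θ)/√u − r⁴ sin²2θ/(4u^{3/2}),  u = L² − r² sin²θ = 0.0406709 m².
Substituting r = 0.0742 m, L = 0.2113 m, θ = 121.8°: d²x/dθ² = +0.050498 m.
a = ω²·d²x/dθ² = (141.4)²·(+0.050498) = +1010.1 m/s²;  |a| = 1010.1 m/s².

1010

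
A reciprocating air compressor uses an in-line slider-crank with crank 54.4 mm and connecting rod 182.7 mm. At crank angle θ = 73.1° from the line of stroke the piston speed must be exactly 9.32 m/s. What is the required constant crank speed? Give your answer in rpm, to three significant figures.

1570

For an in-line slider-crank, |v_piston| = rω|sinθ|·[1 + r cosθ/√(L² − r² sin²θ)].
With r = 0.0544 m, L = 0.1827 m, θ = 73.1°: the bracketed kinematic factor |dx/dθ| = 0.056751 m.
ω = v/|dx/dθ| = 9.32/0.056751 = 164.23 rad/s.
N = 60ω/(2π) = 1568.2 rpm.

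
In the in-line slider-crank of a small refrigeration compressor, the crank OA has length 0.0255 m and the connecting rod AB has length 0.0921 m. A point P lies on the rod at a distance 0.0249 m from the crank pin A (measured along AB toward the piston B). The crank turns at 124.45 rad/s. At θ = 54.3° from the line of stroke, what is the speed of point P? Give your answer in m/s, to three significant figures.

ω = 124.5 rad/s.  Crank-pin speed |V_A| = rω = 3.1735 m/s, perpendicular to OA.
Rod angle: sinφ = −(r/L) sinθ ⇒ φ = -12.994°; ω_rod = −rω cosθ/√(L²−r²sin²θ) = -20.635 rad/s.
V_P = V_A + ω_rod × AP, with AP = 0.0249 m along the rod.
Components: V_Px = −rω sinθ − a·ω_rod·sinφ = -2.6927 m/s;  V_Py = rω cosθ + a·ω_rod·cosφ = +1.3512 m/s.
|V_P| = √(V_Px² + V_Py²) = 3.0127 m/s.

3.01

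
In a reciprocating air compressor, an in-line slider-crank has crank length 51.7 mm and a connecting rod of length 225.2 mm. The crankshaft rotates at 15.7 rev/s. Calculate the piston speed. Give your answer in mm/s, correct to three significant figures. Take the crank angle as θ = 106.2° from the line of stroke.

ω = 2π·15.7 = 98.65 rad/s
For an in-line slider-crank, x = r cosθ + √(L² − r² sin²θ), so v = −rω sinθ·[1 + r cosθ/√(L² − r² sin²θ)].
With r = 0.0517 m, L = 0.2252 m, θ = 106.2°: √(L² − r² sin²θ) = 0.21966 m.
v = −0.0517·98.65·0.96029·[1 + 0.0517·-0.27899/0.21966] = -4.5759 m/s.
|v| = 4.5759 m/s = 4575.9 mm/s.

4580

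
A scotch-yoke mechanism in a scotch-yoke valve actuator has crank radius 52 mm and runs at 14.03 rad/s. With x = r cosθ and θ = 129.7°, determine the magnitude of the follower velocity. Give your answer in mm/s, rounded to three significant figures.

ω = 14.03 rad/s
x = r cosθ ⇒ ẋ = −rω sinθ.
|v| = rω|sinθ| = 0.052·14.03·|sin 129.7°| = 0.56132 m/s = 561.32 mm/s.

561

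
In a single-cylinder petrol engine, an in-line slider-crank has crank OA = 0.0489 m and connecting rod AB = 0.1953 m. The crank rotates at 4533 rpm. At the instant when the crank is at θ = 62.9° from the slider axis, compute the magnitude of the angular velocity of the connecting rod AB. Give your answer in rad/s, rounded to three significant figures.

55.5

ω = 474.7 rad/s (converted from 4533 rpm).
The rod makes angle φ with the slider axis where L sinφ = r sinθ; differentiating, L cosφ·φ̇ = r ω cosθ.
L cosφ = √(L² − r² sin²θ) = 0.19039 m.
|ω_rod| = r ω |cosθ| / √(L² − r² sin²θ) = 0.0489·474.7·0.45554/0.19039 = 55.542 rad/s.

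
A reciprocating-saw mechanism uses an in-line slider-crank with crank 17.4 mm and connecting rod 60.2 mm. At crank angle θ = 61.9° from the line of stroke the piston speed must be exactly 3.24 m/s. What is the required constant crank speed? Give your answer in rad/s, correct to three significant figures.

185

For an in-line slider-crank, |v_piston| = rω|sinθ|·[1 + r cosθ/√(L² − r² sin²θ)].
With r = 0.0174 m, L = 0.0602 m, θ = 61.9°: the bracketed kinematic factor |dx/dθ| = 0.01751 m.
ω = v/|dx/dθ| = 3.24/0.01751 = 185.04 rad/s.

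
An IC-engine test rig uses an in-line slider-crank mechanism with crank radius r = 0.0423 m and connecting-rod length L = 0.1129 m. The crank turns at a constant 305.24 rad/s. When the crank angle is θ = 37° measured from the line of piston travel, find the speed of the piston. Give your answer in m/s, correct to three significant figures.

10.2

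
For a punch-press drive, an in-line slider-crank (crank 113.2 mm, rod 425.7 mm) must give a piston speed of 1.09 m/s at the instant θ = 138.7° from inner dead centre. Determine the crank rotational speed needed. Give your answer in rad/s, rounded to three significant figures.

For an in-line slider-crank, |v_piston| = rω|sinθ|·[1 + r cosθ/√(L² − r² sin²θ)].
With r = 0.1132 m, L = 0.4257 m, θ = 138.7°: the bracketed kinematic factor |dx/dθ| = 0.059551 m.
ω = v/|dx/dθ| = 1.09/0.059551 = 18.304 rad/s.

18.3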